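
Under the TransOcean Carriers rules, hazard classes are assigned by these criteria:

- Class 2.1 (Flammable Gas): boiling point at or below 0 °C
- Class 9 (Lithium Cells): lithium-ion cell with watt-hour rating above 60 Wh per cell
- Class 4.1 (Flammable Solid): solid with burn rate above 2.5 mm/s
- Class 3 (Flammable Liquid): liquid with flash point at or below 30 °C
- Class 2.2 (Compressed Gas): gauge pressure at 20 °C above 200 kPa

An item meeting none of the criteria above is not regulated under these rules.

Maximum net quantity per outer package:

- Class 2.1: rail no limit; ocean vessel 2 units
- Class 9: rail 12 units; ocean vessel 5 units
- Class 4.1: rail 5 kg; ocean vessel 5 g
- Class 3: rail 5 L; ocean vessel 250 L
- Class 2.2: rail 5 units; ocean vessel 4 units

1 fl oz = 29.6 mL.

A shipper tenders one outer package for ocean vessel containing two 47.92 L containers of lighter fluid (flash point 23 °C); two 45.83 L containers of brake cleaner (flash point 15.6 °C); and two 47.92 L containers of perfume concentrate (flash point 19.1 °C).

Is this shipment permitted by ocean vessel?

No

With flash point 23 °C (≤ 30 °C), the lighter fluid falls in Class 3.
Brake cleaner: flash point 15.6 °C ≤ 30 °C → Class 3 (Flammable Liquid).
With flash point 19.1 °C (≤ 30 °C), the perfume concentrate falls in Class 3.
Total Class 3: (two 47.92 L containers = 95.84 L) + (two 45.83 L containers = 91.66 L) + (two 47.92 L containers = 95.84 L) = 283.34 L.
283.34 L exceeds the ocean vessel limit of 250 L for Class 3.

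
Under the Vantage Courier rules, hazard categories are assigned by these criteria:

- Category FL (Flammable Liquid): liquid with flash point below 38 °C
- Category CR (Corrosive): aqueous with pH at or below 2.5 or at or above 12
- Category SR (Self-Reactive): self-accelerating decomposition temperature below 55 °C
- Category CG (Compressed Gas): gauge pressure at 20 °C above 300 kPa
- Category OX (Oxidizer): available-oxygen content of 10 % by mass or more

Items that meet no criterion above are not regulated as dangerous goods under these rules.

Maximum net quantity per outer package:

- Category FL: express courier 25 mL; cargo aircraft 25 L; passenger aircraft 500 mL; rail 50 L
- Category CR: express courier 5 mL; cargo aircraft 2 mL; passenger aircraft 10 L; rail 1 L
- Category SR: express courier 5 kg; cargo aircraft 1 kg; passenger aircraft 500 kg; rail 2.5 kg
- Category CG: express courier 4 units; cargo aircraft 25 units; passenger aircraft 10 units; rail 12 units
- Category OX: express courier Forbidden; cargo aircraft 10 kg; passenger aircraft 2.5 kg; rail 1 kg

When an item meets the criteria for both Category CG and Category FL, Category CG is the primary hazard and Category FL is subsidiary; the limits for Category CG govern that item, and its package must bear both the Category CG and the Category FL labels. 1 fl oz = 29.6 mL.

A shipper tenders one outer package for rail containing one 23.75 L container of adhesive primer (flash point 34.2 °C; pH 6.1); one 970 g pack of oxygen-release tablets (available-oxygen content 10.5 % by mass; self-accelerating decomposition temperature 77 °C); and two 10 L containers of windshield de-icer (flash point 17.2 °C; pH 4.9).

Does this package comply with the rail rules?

Yes

Flash point 34.2 °C meets the Category FL criterion (Flammable Liquid), so the adhesive primer is Category FL.
The oxygen-release tablets have available-oxygen content 10.5 % by mass, which is ≥ 10 % by mass, so they are Category OX (Oxidizer).
Windshield de-icer: flash point 17.2 °C < 38 °C → Category FL (Flammable Liquid).
Category OX quantity: 970 g.
970 g ≤ 1 kg (rail limit, Category OX) — within limit.
Category FL net quantity: 23.75 L + (two 10 L containers = 20 L) = 43.75 L.
43.75 L is within the rail limit of 50 L for Category FL.
Every hazard category is within its rail limit and no segregation rule is violated.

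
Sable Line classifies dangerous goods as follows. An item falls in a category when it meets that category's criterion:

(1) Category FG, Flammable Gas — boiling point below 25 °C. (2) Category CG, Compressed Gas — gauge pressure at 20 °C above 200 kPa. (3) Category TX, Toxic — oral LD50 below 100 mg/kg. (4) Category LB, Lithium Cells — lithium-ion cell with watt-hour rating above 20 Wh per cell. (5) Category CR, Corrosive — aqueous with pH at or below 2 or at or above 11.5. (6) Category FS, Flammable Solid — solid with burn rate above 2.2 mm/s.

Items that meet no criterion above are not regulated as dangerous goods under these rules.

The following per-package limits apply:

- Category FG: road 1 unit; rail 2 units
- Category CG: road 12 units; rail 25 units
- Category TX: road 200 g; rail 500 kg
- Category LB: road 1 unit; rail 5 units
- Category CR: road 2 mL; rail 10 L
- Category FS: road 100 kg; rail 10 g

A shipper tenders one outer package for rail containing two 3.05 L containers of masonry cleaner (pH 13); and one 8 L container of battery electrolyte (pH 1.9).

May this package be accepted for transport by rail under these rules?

No

Masonry cleaner: pH 13 ≥ 11.5 → Category CR (Corrosive).
With pH 1.9 (≤ 2), the battery electrolyte falls in Category CR.
Total Category CR: (two 3.05 L containers = 6.1 L) + 8 L = 14.1 L.
That exceeds the Category CR rail limit of 10 L.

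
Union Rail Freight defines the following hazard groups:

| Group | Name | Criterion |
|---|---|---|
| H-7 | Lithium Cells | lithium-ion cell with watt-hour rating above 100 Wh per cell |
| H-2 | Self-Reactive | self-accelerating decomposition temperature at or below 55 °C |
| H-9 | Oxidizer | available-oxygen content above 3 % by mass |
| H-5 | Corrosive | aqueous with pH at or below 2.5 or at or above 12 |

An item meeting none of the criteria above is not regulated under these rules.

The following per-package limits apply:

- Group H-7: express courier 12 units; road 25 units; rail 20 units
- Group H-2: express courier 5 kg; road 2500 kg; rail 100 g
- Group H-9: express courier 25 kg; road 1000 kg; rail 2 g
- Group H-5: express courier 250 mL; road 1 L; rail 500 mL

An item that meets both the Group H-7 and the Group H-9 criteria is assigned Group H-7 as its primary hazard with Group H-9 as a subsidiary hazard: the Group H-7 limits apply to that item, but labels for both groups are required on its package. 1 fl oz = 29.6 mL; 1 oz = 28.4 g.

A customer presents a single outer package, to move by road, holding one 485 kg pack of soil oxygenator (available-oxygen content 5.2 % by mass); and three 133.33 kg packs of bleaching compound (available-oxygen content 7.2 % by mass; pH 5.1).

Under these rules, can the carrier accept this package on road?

The soil oxygenator has available-oxygen content 5.2 % by mass, which is > 3 % by mass, so it is Group H-9 (Oxidizer).
The bleaching compound has available-oxygen content 7.2 % by mass, which is > 3 % by mass, so it is Group H-9 (Oxidizer).
Total Group H-9: 485 kg + (three 133.33 kg packs = 399.99 kg) = 884.99 kg.
That is within the Group H-9 road limit of 1000 kg.

Yes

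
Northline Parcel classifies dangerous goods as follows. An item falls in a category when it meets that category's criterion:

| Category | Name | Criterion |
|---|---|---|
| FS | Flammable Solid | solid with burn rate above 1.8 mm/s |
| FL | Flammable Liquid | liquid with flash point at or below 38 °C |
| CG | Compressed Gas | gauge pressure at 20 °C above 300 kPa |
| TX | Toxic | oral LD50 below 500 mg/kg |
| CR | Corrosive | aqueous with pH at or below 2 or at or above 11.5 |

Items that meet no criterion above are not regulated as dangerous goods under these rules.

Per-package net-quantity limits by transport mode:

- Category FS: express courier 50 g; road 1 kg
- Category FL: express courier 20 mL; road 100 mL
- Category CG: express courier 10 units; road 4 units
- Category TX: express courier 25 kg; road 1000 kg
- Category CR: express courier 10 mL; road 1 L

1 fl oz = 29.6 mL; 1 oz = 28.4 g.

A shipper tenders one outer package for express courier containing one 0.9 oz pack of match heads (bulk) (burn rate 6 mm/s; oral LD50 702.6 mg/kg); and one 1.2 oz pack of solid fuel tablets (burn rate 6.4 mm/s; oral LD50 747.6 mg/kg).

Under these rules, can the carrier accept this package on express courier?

The match heads (bulk) have burn rate 6 mm/s, which is > 1.8 mm/s, so they are Category FS (Flammable Solid).
With burn rate 6.4 mm/s (> 1.8 mm/s), the solid fuel tablets fall in Category FS.
Category FS net quantity: (one 0.9 oz pack = 25.56 g) + (one 1.2 oz pack = 34.08 g) = 59.64 g.
59.64 g exceeds the express courier limit of 50 g for Category FS.

No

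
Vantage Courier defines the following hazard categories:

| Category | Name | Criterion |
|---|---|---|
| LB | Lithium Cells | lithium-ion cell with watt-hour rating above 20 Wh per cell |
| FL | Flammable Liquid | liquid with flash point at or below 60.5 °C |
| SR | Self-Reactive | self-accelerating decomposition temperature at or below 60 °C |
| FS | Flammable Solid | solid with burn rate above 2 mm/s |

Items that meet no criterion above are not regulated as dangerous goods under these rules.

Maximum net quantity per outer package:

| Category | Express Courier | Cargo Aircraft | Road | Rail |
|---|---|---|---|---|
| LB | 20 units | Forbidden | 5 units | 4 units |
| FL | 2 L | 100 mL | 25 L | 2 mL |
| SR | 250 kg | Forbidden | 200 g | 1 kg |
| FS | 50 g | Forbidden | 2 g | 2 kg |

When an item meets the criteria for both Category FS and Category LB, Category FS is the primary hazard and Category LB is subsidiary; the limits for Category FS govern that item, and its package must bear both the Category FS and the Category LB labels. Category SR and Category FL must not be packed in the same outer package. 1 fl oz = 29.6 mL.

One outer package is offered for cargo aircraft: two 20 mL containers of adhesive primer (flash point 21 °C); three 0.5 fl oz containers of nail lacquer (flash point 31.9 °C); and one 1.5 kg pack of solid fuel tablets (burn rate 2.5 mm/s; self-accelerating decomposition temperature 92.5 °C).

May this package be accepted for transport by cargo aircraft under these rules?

The adhesive primer has flash point 21 °C, which is ≤ 60.5 °C, so it is Category FL (Flammable Liquid).
With flash point 31.9 °C (≤ 60.5 °C), the nail lacquer falls in Category FL.
The solid fuel tablets have burn rate 2.5 mm/s, which is > 2 mm/s, so they are Category FS (Flammable Solid).
Category FS quantity: 1.5 kg.
By cargo aircraft, Category FS is Forbidden regardless of quantity.
Total Category FL: (two 20 mL containers = 40 mL) + (three 0.5 fl oz containers = 44.4 mL) = 84.4 mL.
That is within the Category FL cargo aircraft limit of 100 mL.
The segregation rule (Category SR with Category FL) does not apply to Category FS with Category FL.

No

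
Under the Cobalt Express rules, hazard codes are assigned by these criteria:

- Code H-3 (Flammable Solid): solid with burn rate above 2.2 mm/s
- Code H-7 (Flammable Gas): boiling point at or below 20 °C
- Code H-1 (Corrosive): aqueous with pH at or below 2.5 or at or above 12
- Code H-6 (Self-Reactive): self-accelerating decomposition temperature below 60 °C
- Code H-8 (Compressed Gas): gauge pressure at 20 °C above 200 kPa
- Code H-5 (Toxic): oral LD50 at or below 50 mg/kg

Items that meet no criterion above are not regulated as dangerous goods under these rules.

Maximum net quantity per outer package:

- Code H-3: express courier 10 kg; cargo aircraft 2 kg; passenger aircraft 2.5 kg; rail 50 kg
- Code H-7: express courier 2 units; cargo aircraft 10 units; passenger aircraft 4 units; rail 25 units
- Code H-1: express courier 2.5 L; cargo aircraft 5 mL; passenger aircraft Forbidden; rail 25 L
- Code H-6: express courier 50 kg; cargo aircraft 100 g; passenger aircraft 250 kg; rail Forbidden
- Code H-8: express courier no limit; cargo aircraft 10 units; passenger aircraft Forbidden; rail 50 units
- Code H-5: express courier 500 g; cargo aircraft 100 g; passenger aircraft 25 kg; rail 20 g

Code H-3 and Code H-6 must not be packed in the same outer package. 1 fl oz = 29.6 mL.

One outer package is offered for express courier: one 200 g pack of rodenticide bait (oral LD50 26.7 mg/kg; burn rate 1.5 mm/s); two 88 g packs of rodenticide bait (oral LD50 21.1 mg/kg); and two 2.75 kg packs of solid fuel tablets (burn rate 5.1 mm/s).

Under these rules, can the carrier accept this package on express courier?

Rodenticide bait: oral LD50 26.7 mg/kg ≤ 50 mg/kg → Code H-5 (Toxic).
Rodenticide bait: oral LD50 21.1 mg/kg ≤ 50 mg/kg → Code H-5 (Toxic).
Burn rate 5.1 mm/s meets the Code H-3 criterion (Flammable Solid), so the solid fuel tablets are Code H-3.
Code H-3 quantity: two 2.75 kg packs = 5.5 kg.
5.5 kg ≤ 10 kg (express courier limit, Code H-3) — within limit.
Code H-5 net quantity: 200 g + (two 88 g packs = 176 g) = 376 g.
376 g is within the express courier limit of 500 g for Code H-5.
The segregation rule (Code H-3 with Code H-6) does not apply to Code H-3 with Code H-5.
Every hazard code is within its express courier limit and no segregation rule is violated.

Yes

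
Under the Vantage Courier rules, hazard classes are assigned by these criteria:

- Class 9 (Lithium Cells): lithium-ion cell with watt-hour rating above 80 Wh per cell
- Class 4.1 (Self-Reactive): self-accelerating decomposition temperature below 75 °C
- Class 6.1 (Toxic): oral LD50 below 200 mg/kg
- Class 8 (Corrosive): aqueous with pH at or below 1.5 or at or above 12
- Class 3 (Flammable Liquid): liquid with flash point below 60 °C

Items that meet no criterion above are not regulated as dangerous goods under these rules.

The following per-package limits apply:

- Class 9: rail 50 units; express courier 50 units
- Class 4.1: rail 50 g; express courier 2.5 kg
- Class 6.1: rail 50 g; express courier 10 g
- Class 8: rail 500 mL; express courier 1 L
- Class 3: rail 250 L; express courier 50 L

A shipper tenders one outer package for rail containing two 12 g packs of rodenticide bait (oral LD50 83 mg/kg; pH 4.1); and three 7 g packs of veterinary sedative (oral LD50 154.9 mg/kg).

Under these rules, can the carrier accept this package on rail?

The rodenticide bait has oral LD50 83 mg/kg, which is < 200 mg/kg, so it is Class 6.1 (Toxic).
With oral LD50 154.9 mg/kg (< 200 mg/kg), the veterinary sedative falls in Class 6.1.
Total Class 6.1: (two 12 g packs = 24 g) + (three 7 g packs = 21 g) = 45 g.
45 g ≤ 50 g (rail limit, Class 6.1) — within limit.

Yes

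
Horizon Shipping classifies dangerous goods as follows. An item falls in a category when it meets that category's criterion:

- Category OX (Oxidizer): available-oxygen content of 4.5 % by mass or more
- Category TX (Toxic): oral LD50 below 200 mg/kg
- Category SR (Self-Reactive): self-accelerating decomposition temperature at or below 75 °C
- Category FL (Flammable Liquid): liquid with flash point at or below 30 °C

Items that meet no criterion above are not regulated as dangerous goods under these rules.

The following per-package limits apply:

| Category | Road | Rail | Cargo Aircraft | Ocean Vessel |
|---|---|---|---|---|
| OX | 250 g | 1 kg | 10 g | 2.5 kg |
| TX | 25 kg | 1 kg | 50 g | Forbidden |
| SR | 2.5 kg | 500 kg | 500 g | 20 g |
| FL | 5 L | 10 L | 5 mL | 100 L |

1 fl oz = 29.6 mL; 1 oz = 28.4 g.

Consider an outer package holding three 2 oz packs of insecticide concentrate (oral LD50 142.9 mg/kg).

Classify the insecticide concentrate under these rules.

With oral LD50 142.9 mg/kg (< 200 mg/kg), the insecticide concentrate falls in Category TX.

Category TX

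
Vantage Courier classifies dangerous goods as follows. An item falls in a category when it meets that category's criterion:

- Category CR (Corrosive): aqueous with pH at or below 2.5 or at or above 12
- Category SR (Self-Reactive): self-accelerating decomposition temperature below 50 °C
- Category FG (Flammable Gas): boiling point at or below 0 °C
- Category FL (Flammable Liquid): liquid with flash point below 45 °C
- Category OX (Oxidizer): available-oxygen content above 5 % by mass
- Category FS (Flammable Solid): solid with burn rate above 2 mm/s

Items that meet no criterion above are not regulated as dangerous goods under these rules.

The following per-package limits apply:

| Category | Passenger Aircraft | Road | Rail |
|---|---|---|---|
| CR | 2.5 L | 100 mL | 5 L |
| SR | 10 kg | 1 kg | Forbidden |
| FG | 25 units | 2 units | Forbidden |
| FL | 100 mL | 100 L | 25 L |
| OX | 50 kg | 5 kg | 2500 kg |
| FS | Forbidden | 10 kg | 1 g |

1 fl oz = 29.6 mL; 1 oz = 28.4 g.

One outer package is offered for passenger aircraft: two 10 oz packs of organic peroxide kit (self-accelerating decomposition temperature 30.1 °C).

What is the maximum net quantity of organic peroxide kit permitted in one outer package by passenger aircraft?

10 kg

The organic peroxide kit has self-accelerating decomposition temperature 30.1 °C, which is < 50 °C, so it is Category SR (Self-Reactive).
The passenger aircraft limit for Category SR is 10 kg.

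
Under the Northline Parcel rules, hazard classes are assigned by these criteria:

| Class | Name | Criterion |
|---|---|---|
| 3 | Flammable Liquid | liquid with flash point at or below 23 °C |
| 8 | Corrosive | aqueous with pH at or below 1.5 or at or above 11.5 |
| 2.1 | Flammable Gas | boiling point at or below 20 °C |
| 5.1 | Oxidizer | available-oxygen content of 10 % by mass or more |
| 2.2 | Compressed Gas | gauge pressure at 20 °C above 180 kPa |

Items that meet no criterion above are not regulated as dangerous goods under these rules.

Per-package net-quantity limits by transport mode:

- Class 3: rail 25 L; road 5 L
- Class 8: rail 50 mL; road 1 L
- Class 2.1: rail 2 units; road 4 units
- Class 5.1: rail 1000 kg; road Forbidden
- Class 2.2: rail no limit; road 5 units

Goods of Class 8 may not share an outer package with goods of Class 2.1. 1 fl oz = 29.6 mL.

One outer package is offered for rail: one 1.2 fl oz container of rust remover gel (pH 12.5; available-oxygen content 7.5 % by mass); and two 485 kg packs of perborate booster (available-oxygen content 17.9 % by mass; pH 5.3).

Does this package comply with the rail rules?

Yes

The rust remover gel has pH 12.5, which is ≥ 11.5, so it is Class 8 (Corrosive).
Perborate booster: available-oxygen content 17.9 % by mass ≥ 10 % by mass → Class 5.1 (Oxidizer).
Class 8 quantity: one 1.2 fl oz container = 35.52 mL.
35.52 mL is within the rail limit of 50 mL for Class 8.
Class 5.1 quantity: two 485 kg packs = 970 kg.
970 kg is within the rail limit of 1000 kg for Class 5.1.
The segregation rule (Class 8 with Class 2.1) does not apply to Class 8 with Class 5.1.
Every hazard class is within its rail limit and no segregation rule is violated.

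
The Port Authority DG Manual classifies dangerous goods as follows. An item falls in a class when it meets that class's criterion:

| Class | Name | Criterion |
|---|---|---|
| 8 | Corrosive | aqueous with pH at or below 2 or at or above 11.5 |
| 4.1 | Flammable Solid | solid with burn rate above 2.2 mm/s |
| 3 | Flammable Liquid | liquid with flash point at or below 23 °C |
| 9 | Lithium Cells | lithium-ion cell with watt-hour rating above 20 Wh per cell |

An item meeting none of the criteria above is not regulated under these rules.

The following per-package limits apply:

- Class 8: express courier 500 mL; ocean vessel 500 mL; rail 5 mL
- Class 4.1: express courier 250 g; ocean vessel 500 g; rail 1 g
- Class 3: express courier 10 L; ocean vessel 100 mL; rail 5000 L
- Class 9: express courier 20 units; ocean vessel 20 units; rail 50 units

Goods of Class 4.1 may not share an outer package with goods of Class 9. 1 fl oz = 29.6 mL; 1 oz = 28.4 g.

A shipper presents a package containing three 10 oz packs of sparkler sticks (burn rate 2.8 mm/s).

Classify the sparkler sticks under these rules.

Sparkler sticks: burn rate 2.8 mm/s > 2.2 mm/s → Class 4.1 (Flammable Solid).

Class 4.1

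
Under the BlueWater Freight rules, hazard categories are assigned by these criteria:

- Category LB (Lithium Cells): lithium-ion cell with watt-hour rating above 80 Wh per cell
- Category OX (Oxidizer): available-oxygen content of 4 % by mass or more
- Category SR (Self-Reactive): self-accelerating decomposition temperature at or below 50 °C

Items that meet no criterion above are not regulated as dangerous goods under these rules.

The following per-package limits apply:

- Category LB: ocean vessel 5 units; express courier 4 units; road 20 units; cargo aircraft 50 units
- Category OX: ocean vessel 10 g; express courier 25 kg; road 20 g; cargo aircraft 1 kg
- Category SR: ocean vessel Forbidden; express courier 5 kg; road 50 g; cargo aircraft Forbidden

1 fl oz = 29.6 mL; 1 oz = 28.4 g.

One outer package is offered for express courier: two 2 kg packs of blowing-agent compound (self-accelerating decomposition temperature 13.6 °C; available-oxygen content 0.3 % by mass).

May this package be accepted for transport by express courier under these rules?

Blowing-agent compound: self-accelerating decomposition temperature 13.6 °C ≤ 50 °C → Category SR (Self-Reactive).
Category SR quantity: two 2 kg packs = 4 kg.
4 kg is within the express courier limit of 5 kg for Category SR.

Yes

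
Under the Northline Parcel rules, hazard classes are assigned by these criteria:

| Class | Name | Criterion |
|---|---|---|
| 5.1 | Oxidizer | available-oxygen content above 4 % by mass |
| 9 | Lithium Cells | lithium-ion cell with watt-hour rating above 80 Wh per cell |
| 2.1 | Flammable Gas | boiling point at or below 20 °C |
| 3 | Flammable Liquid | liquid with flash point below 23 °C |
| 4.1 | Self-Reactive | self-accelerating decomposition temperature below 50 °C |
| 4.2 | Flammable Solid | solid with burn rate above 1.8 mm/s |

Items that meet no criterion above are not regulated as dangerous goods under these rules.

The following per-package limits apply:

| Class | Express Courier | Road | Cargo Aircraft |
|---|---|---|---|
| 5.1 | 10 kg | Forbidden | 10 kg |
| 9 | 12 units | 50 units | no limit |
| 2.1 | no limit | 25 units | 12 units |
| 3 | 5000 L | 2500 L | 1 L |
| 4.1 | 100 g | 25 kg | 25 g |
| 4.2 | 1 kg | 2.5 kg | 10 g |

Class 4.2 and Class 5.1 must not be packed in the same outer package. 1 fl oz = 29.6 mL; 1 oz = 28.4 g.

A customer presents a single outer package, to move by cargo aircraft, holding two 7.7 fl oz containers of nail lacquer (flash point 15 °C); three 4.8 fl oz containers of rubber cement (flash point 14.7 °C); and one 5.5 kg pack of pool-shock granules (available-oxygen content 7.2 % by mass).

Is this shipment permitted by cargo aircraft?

Yes

Flash point 15 °C meets the Class 3 criterion (Flammable Liquid), so the nail lacquer is Class 3.
With flash point 14.7 °C (< 23 °C), the rubber cement falls in Class 3.
The pool-shock granules have available-oxygen content 7.2 % by mass, which is > 4 % by mass, so they are Class 5.1 (Oxidizer).
Total Class 3: (two 7.7 fl oz containers = 455.84 mL) + (three 4.8 fl oz containers = 426.24 mL) = 882.08 mL.
882.08 mL ≤ 1 L (cargo aircraft limit, Class 3) — within limit.
Class 5.1 quantity: 5.5 kg.
That is within the Class 5.1 cargo aircraft limit of 10 kg.
The segregation rule (Class 4.2 with Class 5.1) does not apply to Class 3 with Class 5.1.
Every hazard class is within its cargo aircraft limit and no segregation rule is violated.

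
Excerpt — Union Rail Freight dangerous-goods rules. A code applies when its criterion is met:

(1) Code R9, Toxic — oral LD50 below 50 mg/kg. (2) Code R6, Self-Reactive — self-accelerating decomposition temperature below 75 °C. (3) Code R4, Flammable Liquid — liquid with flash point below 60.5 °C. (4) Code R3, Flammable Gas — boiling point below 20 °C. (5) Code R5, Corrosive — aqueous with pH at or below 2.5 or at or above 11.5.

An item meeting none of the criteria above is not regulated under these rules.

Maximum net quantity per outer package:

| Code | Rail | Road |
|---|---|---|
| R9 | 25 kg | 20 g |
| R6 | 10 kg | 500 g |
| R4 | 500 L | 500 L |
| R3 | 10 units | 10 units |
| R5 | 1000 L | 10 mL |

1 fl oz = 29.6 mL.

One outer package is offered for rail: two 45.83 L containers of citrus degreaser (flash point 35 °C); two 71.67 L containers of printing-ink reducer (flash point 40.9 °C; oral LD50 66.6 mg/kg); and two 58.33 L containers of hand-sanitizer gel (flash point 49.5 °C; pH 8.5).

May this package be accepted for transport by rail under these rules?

Citrus degreaser: flash point 35 °C < 60.5 °C → Code R4 (Flammable Liquid).
The printing-ink reducer has flash point 40.9 °C, which is < 60.5 °C, so it is Code R4 (Flammable Liquid).
With flash point 49.5 °C (< 60.5 °C), the hand-sanitizer gel falls in Code R4.
Code R4 net quantity: (two 45.83 L containers = 91.66 L) + (two 71.67 L containers = 143.34 L) + (two 58.33 L containers = 116.66 L) = 351.66 L.
351.66 L ≤ 500 L (rail limit, Code R4) — within limit.

Yes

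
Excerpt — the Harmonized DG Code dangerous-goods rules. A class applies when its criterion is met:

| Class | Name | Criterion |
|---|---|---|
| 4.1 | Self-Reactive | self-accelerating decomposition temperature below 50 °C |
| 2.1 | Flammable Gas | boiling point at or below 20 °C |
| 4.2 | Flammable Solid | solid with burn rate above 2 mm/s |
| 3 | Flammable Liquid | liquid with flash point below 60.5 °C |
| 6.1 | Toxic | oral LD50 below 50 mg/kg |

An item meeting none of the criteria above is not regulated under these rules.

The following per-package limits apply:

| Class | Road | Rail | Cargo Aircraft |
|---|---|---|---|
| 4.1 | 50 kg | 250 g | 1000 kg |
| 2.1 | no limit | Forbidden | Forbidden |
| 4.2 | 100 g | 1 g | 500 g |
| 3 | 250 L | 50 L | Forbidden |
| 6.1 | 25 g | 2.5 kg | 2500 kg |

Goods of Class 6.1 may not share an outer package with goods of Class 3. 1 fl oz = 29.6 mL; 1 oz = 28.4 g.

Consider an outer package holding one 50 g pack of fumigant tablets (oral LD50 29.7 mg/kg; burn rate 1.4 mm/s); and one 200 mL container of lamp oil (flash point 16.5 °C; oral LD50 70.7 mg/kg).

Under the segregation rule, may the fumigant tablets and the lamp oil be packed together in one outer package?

No

Oral LD50 29.7 mg/kg meets the Class 6.1 criterion (Toxic), so the fumigant tablets are Class 6.1.
Flash point 16.5 °C meets the Class 3 criterion (Flammable Liquid), so the lamp oil is Class 3.
Class 6.1 and Class 3 may not share an outer package.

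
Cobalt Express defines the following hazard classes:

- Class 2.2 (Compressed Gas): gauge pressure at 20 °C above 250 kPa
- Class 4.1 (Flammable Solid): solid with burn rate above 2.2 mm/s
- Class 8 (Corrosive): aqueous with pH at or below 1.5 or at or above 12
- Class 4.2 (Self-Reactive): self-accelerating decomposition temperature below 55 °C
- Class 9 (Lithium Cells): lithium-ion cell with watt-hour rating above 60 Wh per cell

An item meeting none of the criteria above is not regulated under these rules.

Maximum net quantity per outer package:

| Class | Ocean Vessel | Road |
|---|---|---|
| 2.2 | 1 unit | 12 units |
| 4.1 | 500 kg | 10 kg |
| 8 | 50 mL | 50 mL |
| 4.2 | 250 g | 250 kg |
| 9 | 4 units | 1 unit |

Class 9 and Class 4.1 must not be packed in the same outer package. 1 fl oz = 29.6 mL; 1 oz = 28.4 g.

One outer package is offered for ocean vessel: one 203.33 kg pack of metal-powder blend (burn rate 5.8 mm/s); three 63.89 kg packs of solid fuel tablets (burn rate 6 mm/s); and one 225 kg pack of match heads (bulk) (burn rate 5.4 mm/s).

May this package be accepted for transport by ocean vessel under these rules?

The metal-powder blend has burn rate 5.8 mm/s, which is > 2.2 mm/s, so it is Class 4.1 (Flammable Solid).
Burn rate 6 mm/s meets the Class 4.1 criterion (Flammable Solid), so the solid fuel tablets are Class 4.1.
Burn rate 5.4 mm/s meets the Class 4.1 criterion (Flammable Solid), so the match heads (bulk) are Class 4.1.
Class 4.1 net quantity: 203.33 kg + (three 63.89 kg packs = 191.67 kg) + 225 kg = 620 kg.
620 kg exceeds the ocean vessel limit of 500 kg for Class 4.1.

No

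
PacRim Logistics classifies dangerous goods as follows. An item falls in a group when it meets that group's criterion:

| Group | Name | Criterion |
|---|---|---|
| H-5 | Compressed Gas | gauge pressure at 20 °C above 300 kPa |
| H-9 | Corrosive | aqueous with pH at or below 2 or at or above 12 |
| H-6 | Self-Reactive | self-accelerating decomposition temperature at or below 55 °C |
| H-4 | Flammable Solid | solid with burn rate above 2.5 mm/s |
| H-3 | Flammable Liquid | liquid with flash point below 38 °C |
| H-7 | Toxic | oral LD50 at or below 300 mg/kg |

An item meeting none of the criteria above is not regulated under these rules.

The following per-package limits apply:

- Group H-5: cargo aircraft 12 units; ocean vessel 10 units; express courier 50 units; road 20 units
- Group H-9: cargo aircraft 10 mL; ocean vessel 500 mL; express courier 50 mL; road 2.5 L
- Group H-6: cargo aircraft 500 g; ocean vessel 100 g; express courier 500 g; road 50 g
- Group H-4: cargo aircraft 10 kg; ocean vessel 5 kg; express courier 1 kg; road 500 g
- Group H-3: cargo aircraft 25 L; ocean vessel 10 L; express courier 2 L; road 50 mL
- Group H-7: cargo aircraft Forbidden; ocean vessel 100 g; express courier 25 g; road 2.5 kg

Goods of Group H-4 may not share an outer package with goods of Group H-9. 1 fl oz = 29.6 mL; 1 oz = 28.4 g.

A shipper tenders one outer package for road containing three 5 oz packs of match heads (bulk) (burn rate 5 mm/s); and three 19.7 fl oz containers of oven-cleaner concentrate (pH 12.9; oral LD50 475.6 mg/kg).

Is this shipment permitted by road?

No

The match heads (bulk) have burn rate 5 mm/s, which is > 2.5 mm/s, so they are Group H-4 (Flammable Solid).
Oven-cleaner concentrate: pH 12.9 ≥ 12 → Group H-9 (Corrosive).
Group H-4 quantity: three 5 oz packs = 426 g.
426 g ≤ 500 g (road limit, Group H-4) — within limit.
Group H-9 quantity: three 19.7 fl oz containers = 1749.36 mL.
1749.36 mL ≤ 2.5 L (road limit, Group H-9) — within limit.
Group H-4 and Group H-9 may not share an outer package.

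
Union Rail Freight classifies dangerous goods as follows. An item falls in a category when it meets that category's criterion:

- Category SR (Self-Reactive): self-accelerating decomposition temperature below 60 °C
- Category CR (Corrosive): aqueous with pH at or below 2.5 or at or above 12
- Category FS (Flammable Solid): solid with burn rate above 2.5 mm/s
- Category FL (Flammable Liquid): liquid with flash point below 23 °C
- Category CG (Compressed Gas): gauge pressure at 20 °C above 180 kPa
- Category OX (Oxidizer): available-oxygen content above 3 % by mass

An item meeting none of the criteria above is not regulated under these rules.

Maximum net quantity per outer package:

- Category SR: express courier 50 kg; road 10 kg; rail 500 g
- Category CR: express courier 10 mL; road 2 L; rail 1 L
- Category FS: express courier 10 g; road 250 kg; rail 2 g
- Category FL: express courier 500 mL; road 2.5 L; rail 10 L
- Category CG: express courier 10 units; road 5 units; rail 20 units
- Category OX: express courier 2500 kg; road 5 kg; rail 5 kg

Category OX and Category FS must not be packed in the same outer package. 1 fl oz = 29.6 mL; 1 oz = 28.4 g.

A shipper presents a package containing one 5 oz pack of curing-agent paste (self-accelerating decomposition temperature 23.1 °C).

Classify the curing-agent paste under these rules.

Category SR

Self-accelerating decomposition temperature 23.1 °C meets the Category SR criterion (Self-Reactive), so the curing-agent paste is Category SR.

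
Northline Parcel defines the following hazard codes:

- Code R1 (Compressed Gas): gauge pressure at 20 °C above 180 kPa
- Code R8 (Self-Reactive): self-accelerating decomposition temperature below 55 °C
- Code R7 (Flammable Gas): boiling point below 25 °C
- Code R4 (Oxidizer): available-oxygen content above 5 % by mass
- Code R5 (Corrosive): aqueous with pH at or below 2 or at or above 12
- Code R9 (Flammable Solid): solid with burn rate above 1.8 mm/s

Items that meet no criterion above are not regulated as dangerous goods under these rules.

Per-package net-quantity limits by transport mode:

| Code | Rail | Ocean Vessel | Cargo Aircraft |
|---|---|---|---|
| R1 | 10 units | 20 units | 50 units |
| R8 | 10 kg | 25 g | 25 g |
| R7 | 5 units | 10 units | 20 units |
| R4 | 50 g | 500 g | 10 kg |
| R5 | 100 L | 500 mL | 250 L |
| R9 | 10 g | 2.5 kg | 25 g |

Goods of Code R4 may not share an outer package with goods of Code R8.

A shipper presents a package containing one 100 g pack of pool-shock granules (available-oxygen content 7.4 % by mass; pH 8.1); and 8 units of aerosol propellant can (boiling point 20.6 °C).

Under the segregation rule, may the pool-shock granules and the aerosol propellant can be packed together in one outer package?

Pool-shock granules: available-oxygen content 7.4 % by mass > 5 % by mass → Code R4 (Oxidizer).
Boiling point 20.6 °C meets the Code R7 criterion (Flammable Gas), so the aerosol propellant can is Code R7.
No segregation rule bars Code R4 with Code R7.

Yes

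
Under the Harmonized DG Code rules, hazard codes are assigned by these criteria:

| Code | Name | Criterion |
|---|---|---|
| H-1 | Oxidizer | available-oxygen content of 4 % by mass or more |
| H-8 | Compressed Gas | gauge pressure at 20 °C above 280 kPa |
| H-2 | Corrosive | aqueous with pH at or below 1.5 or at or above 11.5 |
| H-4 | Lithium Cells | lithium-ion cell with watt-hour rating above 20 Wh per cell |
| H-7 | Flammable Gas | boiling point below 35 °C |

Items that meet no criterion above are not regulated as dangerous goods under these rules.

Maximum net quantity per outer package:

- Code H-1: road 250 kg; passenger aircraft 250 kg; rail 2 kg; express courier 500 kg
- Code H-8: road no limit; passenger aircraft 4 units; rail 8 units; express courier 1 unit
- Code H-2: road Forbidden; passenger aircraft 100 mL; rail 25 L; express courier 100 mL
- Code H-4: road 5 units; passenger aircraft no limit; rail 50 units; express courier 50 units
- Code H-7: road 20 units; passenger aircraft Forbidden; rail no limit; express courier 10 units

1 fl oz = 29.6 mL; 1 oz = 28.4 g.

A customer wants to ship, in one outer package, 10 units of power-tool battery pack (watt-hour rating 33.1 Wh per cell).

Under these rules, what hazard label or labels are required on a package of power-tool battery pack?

Code H-4

Watt-hour rating 33.1 Wh per cell meets the Code H-4 criterion (Lithium Cells), so the power-tool battery pack is Code H-4.
Only the Code H-4 label is required.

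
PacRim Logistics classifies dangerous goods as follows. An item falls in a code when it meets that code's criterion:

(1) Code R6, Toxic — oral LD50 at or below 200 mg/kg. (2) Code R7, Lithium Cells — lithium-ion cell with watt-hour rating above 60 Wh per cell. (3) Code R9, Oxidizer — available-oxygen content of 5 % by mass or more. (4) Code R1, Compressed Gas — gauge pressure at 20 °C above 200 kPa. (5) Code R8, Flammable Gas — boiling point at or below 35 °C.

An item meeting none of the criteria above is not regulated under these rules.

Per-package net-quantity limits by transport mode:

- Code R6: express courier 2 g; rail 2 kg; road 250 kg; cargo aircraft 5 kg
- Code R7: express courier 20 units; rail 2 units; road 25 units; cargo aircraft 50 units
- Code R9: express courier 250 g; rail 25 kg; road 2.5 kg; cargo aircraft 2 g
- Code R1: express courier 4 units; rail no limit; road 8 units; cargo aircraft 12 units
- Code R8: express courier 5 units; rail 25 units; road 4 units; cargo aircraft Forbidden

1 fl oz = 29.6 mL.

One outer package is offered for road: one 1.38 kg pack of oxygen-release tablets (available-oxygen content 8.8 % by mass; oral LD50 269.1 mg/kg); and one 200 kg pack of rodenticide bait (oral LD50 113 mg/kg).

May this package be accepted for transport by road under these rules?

Available-oxygen content 8.8 % by mass meets the Code R9 criterion (Oxidizer), so the oxygen-release tablets are Code R9.
The rodenticide bait has oral LD50 113 mg/kg, which is ≤ 200 mg/kg, so it is Code R6 (Toxic).
Code R6 quantity: 200 kg.
That is within the Code R6 road limit of 250 kg.
Code R9 quantity: 1.38 kg.
1.38 kg is within the road limit of 2.5 kg for Code R9.
Every hazard code is within its road limit and no segregation rule is violated.

Yes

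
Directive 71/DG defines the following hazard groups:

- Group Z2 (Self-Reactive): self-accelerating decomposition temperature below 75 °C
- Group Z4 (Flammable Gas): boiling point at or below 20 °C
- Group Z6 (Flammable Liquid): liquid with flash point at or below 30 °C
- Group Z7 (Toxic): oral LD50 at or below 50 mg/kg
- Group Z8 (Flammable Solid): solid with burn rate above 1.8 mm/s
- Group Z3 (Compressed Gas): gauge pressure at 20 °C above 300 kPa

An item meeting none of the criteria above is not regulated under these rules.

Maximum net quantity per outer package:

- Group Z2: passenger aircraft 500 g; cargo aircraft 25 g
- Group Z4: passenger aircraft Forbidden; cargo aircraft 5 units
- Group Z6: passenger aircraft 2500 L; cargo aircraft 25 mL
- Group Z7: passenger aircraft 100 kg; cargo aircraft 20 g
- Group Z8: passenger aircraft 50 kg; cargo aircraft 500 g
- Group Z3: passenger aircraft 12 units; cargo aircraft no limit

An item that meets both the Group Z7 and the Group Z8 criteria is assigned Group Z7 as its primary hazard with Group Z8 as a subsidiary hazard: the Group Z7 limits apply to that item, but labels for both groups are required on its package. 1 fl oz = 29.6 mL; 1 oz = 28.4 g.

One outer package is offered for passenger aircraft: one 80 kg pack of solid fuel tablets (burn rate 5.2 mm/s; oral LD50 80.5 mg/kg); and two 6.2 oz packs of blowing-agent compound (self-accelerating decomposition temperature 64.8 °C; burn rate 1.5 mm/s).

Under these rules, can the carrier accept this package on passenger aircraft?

No

The solid fuel tablets have burn rate 5.2 mm/s, which is > 1.8 mm/s, so they are Group Z8 (Flammable Solid).
Blowing-agent compound: self-accelerating decomposition temperature 64.8 °C < 75 °C → Group Z2 (Self-Reactive).
Group Z8 quantity: 80 kg.
80 kg > 50 kg (passenger aircraft limit, Group Z8) — over the limit.
Group Z2 quantity: two 6.2 oz packs = 352.16 g.
352.16 g is within the passenger aircraft limit of 500 g for Group Z2.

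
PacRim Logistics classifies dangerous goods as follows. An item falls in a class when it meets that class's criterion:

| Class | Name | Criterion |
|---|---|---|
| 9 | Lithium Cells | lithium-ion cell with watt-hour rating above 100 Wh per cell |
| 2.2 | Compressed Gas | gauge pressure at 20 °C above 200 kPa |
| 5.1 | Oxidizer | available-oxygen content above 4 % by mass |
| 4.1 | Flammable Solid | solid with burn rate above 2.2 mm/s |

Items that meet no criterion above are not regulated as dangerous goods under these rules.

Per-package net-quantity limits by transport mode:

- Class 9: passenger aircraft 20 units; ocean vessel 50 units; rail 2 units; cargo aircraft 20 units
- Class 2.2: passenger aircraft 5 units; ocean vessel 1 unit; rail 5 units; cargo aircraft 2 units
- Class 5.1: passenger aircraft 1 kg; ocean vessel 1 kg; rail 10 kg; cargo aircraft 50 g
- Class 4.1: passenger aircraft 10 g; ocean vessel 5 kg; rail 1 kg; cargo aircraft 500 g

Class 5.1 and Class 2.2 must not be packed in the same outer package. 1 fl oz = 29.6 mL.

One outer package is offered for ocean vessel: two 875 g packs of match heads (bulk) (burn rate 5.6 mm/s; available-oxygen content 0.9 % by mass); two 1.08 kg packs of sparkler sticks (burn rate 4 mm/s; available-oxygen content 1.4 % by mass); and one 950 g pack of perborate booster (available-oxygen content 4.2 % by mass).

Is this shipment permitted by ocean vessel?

Yes

Match heads (bulk): burn rate 5.6 mm/s > 2.2 mm/s → Class 4.1 (Flammable Solid).
Burn rate 4 mm/s meets the Class 4.1 criterion (Flammable Solid), so the sparkler sticks are Class 4.1.
Perborate booster: available-oxygen content 4.2 % by mass > 4 % by mass → Class 5.1 (Oxidizer).
Class 5.1 quantity: 950 g.
That is within the Class 5.1 ocean vessel limit of 1 kg.
Total Class 4.1: (two 875 g packs = 1.75 kg) + (two 1.08 kg packs = 2.16 kg) = 3.91 kg.
3.91 kg ≤ 5 kg (ocean vessel limit, Class 4.1) — within limit.
The segregation rule (Class 5.1 with Class 2.2) does not apply to Class 5.1 with Class 4.1.
Every hazard class is within its ocean vessel limit and no segregation rule is violated.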